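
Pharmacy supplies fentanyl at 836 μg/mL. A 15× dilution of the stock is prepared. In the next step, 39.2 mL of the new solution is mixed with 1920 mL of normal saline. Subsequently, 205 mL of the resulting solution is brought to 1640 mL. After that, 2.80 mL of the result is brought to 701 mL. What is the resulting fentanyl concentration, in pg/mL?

Overall dilution factor = 15 × 49.98 × 8 × 250.4 = 1.50 × 10⁶.
836 μg/mL / 1.50 × 10⁶ = 5.57 × 10⁻⁴ μg/mL = 557 pg/mL.

557 pg/mL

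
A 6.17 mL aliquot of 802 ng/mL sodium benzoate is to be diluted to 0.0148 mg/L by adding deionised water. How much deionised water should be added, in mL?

328 mL

0.0148 mg/L = 14.8 ng/mL.
V₂ = C₁V₁/C₂ = 802 × 6.17 / 14.8 = 334 mL.
Diluent to add = V₂ − V₁ = 334 − 6.17 = 328 mL.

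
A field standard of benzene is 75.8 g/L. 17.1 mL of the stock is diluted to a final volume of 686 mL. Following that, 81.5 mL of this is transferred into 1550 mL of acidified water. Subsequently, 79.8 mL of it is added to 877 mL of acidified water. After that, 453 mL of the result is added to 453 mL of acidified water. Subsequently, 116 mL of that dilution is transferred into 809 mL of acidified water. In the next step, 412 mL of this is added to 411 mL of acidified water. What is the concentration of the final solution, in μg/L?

Overall dilution factor = 40.12 × 20.02 × 11.99 × 2 × 7.974 × 1.998 = 3.07 × 10⁵.
75.8 g/L / 3.07 × 10⁵ = 2.47 × 10⁻⁴ g/L = 247 μg/L.

247 μg/L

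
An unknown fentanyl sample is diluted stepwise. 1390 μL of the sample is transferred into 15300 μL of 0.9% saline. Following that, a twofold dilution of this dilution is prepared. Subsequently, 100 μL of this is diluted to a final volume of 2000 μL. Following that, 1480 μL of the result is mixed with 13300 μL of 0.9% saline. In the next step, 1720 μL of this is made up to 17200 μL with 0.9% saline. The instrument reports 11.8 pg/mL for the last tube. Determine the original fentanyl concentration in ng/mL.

566 ng/mL

Overall dilution factor = 12.01 × 2 × 20 × 9.986 × 10 = 4.80 × 10⁴.
Original = 11.8 pg/mL × 4.80 × 10⁴ = 5.66 × 10⁵ pg/mL = 566 ng/mL.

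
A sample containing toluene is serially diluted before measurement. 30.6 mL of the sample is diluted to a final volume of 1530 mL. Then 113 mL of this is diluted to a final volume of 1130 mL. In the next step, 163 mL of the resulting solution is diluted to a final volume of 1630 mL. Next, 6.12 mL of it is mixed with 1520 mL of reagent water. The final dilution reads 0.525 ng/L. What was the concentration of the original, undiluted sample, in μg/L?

655 μg/L

Overall dilution factor = 50 × 10 × 10 × 249.4 = 1.25 × 10⁶.
Original = 0.525 ng/L × 1.25 × 10⁶ = 6.55 × 10⁵ ng/L = 655 μg/L.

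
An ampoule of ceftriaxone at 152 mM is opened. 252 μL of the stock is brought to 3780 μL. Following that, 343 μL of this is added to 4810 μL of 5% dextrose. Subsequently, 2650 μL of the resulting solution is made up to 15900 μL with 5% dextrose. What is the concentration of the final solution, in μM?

Overall dilution factor = 15 × 15.02 × 6 = 1352.
152 mM / 1352 = 0.112 mM = 112 μM.

112 μM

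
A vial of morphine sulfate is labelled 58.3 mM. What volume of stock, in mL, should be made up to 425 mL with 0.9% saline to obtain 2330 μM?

2330 μM = 2.33 mM.
V₁ = C₂V₂/C₁ = 2.33 × 425 / 58.3 = 17.0 mL.

17.0 mL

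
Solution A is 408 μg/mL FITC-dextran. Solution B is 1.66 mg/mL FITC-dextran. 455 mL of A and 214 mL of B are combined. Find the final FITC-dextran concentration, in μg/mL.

808 μg/mL

C_B = 1.66 mg/mL = 1660 μg/mL.
C_mix = (C_A·V_A + C_B·V_B)/(V_A + V_B) = (408×455 + 1660×214) / 669.0 = 808 μg/mL.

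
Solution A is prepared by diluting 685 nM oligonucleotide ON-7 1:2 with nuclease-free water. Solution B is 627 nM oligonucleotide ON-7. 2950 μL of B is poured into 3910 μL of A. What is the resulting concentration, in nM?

C_A = 685 nM / 2 = 342 nM.
C_mix = (C_A·V_A + C_B·V_B)/(V_A + V_B) = (342×3910 + 627×2950) / 6860 = 465 nM.

465 nM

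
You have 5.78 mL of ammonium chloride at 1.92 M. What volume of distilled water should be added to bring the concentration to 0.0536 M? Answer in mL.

201 mL

V₂ = C₁V₁/C₂ = 1.92 × 5.78 / 0.0536 = 207 mL.
Diluent to add = V₂ − V₁ = 207 − 5.78 = 201 mL.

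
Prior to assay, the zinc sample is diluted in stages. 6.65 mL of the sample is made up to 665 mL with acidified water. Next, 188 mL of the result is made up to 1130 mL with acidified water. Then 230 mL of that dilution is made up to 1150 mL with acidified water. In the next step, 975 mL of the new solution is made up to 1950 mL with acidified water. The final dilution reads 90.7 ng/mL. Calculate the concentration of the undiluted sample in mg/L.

545 mg/L

Overall dilution factor = 100 × 6.011 × 5 × 2 = 6011.
Original = 90.7 ng/mL × 6011 = 5.45 × 10⁵ ng/mL = 545 mg/L.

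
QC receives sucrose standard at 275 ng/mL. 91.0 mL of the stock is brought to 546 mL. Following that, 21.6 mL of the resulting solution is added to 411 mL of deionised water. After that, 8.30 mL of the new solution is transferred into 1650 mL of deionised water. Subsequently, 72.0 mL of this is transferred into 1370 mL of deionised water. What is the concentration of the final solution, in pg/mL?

Overall dilution factor = 6 × 20.03 × 199.8 × 20.03 = 4.81 × 10⁵.
275 ng/mL / 4.81 × 10⁵ = 5.72 × 10⁻⁴ ng/mL = 0.572 pg/mL.

0.572 pg/mL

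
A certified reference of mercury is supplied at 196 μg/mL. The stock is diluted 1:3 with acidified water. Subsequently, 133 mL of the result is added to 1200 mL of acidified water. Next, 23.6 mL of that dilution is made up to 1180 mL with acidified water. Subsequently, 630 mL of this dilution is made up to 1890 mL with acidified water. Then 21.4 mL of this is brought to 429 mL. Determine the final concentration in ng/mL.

2.17 ng/mL

Overall dilution factor = 3 × 10.02 × 50 × 3 × 20.05 = 9.04 × 10⁴.
196 μg/mL / 9.04 × 10⁴ = 2.17 × 10⁻³ μg/mL = 2.17 ng/mL.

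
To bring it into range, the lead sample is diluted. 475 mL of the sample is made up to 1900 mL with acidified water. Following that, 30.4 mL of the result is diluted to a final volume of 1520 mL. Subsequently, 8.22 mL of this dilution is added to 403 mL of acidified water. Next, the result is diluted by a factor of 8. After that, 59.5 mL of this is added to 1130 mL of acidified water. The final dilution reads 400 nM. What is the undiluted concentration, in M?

0.640 M

Overall dilution factor = 4 × 50 × 50.03 × 8 × 19.99 = 1.60 × 10⁶.
Original = 400 nM × 1.60 × 10⁶ = 6.40 × 10⁸ nM = 0.640 M.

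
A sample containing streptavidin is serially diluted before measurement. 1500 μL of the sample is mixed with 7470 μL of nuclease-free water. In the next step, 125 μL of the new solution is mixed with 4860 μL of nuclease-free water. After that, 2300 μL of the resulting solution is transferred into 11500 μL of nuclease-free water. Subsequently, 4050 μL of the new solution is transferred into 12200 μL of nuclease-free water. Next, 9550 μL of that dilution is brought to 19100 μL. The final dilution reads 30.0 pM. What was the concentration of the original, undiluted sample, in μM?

0.344 μM

Overall dilution factor = 5.980 × 39.88 × 6 × 4.012 × 2 = 1.15 × 10⁴.
Original = 30.0 pM × 1.15 × 10⁴ = 3.44 × 10⁵ pM = 0.344 μM.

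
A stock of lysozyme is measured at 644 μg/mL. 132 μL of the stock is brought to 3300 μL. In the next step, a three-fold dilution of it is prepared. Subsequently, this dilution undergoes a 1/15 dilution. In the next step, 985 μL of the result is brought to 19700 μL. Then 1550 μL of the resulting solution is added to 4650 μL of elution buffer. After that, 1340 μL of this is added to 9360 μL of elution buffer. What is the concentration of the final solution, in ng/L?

896 ng/L

Overall dilution factor = 25 × 3 × 15 × 20 × 4 × 7.985 = 7.19 × 10⁵.
644 μg/mL / 7.19 × 10⁵ = 8.96 × 10⁻⁴ μg/mL = 896 ng/L.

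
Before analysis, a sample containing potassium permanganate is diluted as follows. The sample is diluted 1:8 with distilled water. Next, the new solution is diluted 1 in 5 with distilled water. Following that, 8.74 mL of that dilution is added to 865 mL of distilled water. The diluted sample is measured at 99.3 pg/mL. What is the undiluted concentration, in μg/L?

397 μg/L

Overall dilution factor = 8 × 5 × 99.97 = 3999.
Original = 99.3 pg/mL × 3999 = 3.97 × 10⁵ pg/mL = 397 μg/L.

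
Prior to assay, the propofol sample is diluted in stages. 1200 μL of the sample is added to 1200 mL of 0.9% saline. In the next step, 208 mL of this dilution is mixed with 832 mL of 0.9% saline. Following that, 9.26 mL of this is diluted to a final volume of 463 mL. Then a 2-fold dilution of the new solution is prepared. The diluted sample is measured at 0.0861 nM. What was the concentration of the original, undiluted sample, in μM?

43.1 μM

Overall dilution factor = 1001 × 5 × 50 × 2 = 5.01 × 10⁵.
Original = 0.0861 nM × 5.01 × 10⁵ = 4.31 × 10⁴ nM = 43.1 μM.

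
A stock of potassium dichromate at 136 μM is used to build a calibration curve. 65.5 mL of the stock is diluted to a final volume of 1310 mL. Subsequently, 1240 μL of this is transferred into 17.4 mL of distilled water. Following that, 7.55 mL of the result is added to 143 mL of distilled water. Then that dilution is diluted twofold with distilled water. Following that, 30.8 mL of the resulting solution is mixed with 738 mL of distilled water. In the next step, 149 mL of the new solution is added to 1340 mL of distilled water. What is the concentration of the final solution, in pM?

45.5 pM

Overall dilution factor = 20 × 15.03 × 19.94 × 2 × 24.96 × 9.993 = 2.99 × 10⁶.
136 μM / 2.99 × 10⁶ = 4.55 × 10⁻⁵ μM = 45.5 pM.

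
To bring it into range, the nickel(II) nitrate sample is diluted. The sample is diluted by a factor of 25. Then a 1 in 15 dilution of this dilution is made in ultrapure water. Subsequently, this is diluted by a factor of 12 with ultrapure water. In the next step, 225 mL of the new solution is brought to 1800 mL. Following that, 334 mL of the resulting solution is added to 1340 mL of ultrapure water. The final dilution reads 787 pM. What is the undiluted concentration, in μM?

Overall dilution factor = 25 × 15 × 12 × 8 × 5.012 = 1.80 × 10⁵.
Original = 787 pM × 1.80 × 10⁵ = 1.42 × 10⁸ pM = 142 μM.

142 μM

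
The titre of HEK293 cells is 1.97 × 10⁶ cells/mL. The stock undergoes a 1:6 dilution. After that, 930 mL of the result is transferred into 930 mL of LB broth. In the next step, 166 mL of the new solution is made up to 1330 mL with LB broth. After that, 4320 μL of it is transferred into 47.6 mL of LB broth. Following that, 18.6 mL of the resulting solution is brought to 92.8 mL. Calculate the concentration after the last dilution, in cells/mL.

342 cells/mL

Overall dilution factor = 6 × 2 × 8.012 × 12.02 × 4.989 = 5765.
1.97 × 10⁶ cells/mL / 5765 = 342 cells/mL.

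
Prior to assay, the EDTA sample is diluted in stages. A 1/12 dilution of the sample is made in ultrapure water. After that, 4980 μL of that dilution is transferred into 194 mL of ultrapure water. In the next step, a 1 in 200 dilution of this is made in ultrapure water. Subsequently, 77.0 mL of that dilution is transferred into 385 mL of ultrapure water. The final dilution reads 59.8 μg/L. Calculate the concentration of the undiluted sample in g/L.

Overall dilution factor = 12 × 39.96 × 200 × 6 = 5.75 × 10⁵.
Original = 59.8 μg/L × 5.75 × 10⁵ = 3.44 × 10⁷ μg/L = 34.4 g/L.

34.4 g/L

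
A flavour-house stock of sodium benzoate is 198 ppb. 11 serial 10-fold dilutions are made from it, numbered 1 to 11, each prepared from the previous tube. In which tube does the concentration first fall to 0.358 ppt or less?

tube 6

Tube n has concentration 198 ppb / 10ⁿ.
Need 10ⁿ ≥ 198 ppb / 0.358 ppt = 5.53 × 10⁵, so n ≥ 5.74.
First such tube: n = 6.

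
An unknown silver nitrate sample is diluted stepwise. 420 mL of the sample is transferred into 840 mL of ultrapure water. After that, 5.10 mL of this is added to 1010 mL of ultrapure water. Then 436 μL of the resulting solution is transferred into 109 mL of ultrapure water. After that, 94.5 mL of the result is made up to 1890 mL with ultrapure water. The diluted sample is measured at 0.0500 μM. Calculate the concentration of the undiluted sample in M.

0.150 M

Overall dilution factor = 3 × 199.0 × 251 × 20 = 3.00 × 10⁶.
Original = 0.0500 μM × 3.00 × 10⁶ = 1.50 × 10⁵ μM = 0.150 M.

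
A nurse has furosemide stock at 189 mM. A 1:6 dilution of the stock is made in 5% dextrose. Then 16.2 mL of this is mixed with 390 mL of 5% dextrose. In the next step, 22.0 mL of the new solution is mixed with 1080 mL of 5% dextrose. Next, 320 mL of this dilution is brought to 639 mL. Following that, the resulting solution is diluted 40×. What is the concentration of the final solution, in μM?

0.314 μM

Overall dilution factor = 6 × 25.07 × 50.09 × 1.997 × 40 = 6.02 × 10⁵.
189 mM / 6.02 × 10⁵ = 3.14 × 10⁻⁴ mM = 0.314 μM.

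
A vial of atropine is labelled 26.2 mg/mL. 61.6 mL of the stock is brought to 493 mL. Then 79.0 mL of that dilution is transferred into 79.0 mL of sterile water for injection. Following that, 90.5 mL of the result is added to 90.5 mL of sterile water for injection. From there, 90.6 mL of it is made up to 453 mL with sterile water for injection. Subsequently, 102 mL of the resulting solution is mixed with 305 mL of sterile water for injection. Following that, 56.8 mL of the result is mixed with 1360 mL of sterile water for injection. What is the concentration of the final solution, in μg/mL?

Overall dilution factor = 8.003 × 2 × 2 × 5 × 3.990 × 24.94 = 1.59 × 10⁴.
26.2 mg/mL / 1.59 × 10⁴ = 1.64 × 10⁻³ mg/mL = 1.64 μg/mL.

1.64 μg/mL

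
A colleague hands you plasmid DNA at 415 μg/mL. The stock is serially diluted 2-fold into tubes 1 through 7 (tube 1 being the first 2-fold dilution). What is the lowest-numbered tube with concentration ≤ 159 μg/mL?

tube 2

Tube n has concentration 415 μg/mL / 2ⁿ.
Need 2ⁿ ≥ 415 μg/mL / 159 μg/mL = 2.61, so n ≥ 1.38.
First such tube: n = 2.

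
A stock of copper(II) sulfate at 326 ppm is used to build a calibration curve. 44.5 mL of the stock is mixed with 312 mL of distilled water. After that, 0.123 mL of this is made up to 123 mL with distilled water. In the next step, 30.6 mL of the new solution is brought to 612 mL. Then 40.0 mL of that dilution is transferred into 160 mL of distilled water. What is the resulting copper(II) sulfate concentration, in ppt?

Overall dilution factor = 8.011 × 1000 × 20 × 5 = 8.01 × 10⁵.
326 ppm / 8.01 × 10⁵ = 4.07 × 10⁻⁴ ppm = 407 ppt.

407 ppt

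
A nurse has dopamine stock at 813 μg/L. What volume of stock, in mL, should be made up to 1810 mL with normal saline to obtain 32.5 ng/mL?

72.4 mL

32.5 ng/mL = 32.5 μg/L.
V₁ = C₂V₂/C₁ = 32.5 × 1810 / 813 = 72.4 mL.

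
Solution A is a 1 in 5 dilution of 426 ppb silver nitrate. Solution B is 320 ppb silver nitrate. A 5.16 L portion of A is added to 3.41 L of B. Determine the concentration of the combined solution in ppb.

179 ppb

C_A = 426 ppb / 5 = 85.2 ppb.
C_mix = (C_A·V_A + C_B·V_B)/(V_A + V_B) = (85.2×5.16 + 320×3.41) / 8.570 = 179 ppb.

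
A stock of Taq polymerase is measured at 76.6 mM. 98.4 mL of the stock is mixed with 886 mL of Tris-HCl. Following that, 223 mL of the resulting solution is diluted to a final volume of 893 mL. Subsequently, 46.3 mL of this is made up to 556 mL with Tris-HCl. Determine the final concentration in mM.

0.159 mM

Overall dilution factor = 10.00 × 4.004 × 12.01 = 481.
76.6 mM / 481 = 0.159 mM.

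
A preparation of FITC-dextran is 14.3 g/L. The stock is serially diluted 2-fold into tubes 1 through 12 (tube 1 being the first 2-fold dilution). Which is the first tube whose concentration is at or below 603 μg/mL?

Tube n has concentration 14.3 g/L / 2ⁿ.
Need 2ⁿ ≥ 14.3 g/L / 603 μg/mL = 23.7, so n ≥ 4.57.
First such tube: n = 5.

tube 5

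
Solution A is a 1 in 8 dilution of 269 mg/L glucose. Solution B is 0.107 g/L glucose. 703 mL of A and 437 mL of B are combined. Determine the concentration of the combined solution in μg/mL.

61.8 μg/mL

C_A = 269 mg/L / 8 = 33.6 mg/L.
C_B = 0.107 g/L = 107 mg/L.
C_mix = (C_A·V_A + C_B·V_B)/(V_A + V_B) = (33.6×703 + 107×437) / 1140 = 61.8 mg/L = 61.8 μg/mL.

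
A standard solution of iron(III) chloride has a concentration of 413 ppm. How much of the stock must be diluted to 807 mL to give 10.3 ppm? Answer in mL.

V₁ = C₂V₂/C₁ = 10.3 × 807 / 413 = 20.1 mL.

20.1 mL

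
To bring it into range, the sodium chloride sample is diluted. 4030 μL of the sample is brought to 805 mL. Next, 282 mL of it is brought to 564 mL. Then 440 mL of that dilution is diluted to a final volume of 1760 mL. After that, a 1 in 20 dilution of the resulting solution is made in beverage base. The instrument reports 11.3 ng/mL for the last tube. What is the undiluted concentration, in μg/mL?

Overall dilution factor = 199.8 × 2 × 4 × 20 = 3.20 × 10⁴.
Original = 11.3 ng/mL × 3.20 × 10⁴ = 3.61 × 10⁵ ng/mL = 361 μg/mL.

361 μg/mL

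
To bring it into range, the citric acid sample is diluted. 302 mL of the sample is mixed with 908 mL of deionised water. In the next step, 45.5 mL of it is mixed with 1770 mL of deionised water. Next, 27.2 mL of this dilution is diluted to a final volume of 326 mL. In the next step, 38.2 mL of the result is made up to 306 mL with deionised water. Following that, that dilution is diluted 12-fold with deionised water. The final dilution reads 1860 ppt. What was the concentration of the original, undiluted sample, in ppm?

343 ppm

Overall dilution factor = 4.007 × 39.90 × 11.99 × 8.010 × 12 = 1.84 × 10⁵.
Original = 1860 ppt × 1.84 × 10⁵ = 3.43 × 10⁸ ppt = 343 ppm.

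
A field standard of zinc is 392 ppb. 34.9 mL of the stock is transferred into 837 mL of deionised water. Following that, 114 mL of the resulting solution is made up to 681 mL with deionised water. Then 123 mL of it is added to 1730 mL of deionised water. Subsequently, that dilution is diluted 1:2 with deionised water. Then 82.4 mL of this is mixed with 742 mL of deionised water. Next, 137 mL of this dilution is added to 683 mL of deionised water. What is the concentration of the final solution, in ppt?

Overall dilution factor = 24.98 × 5.974 × 15.07 × 2 × 10.00 × 5.985 = 2.69 × 10⁵.
392 ppb / 2.69 × 10⁵ = 1.46 × 10⁻³ ppb = 1.46 ppt.

1.46 ppt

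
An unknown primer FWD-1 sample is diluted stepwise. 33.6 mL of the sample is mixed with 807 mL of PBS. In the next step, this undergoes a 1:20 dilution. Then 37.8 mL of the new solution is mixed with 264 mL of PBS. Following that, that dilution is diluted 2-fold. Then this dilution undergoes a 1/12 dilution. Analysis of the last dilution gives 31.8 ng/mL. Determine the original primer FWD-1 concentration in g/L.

Overall dilution factor = 25.02 × 20 × 7.984 × 2 × 12 = 9.59 × 10⁴.
Original = 31.8 ng/mL × 9.59 × 10⁴ = 3.05 × 10⁶ ng/mL = 3.05 g/L.

3.05 g/L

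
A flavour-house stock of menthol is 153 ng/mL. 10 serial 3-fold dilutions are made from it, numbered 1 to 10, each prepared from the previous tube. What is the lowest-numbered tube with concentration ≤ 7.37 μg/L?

tube 3

Tube n has concentration 153 ng/mL / 3ⁿ.
Need 3ⁿ ≥ 153 ng/mL / 7.37 μg/L = 20.8, so n ≥ 2.76.
First such tube: n = 3.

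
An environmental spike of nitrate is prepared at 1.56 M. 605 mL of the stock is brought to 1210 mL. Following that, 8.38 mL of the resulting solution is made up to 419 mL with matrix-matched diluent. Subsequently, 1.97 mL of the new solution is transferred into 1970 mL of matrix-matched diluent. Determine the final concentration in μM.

Overall dilution factor = 2 × 50 × 1001 = 1.00 × 10⁵.
1.56 M / 1.00 × 10⁵ = 1.56 × 10⁻⁵ M = 15.6 μM.

15.6 μM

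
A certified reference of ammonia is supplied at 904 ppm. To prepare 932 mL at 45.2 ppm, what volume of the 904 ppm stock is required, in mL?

V₁ = C₂V₂/C₁ = 45.2 × 932 / 904 = 46.6 mL.

46.6 mL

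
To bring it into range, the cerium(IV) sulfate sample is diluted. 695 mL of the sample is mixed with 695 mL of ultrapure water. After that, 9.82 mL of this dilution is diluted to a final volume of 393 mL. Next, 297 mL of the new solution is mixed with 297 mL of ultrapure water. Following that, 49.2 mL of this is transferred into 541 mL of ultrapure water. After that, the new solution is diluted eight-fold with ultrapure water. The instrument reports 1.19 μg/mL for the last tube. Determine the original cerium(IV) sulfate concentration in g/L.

18.3 g/L

Overall dilution factor = 2 × 40.02 × 2 × 12.00 × 8 = 1.54 × 10⁴.
Original = 1.19 μg/mL × 1.54 × 10⁴ = 1.83 × 10⁴ μg/mL = 18.3 g/L.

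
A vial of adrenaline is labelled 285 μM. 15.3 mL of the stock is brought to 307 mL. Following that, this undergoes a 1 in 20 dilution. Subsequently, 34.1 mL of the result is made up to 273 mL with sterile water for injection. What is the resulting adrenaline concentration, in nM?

88.7 nM

Overall dilution factor = 20.07 × 20 × 8.006 = 3213.
285 μM / 3213 = 0.0887 μM = 88.7 nM.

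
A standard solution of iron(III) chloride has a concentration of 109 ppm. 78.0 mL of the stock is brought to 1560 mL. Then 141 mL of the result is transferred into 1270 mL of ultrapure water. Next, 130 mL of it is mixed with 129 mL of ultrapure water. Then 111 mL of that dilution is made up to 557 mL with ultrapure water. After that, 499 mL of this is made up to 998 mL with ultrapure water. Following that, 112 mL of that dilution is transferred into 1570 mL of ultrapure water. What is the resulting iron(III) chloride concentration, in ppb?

Overall dilution factor = 20 × 10.01 × 1.992 × 5.018 × 2 × 15.02 = 6.01 × 10⁴.
109 ppm / 6.01 × 10⁴ = 1.81 × 10⁻³ ppm = 1.81 ppb.

1.81 ppb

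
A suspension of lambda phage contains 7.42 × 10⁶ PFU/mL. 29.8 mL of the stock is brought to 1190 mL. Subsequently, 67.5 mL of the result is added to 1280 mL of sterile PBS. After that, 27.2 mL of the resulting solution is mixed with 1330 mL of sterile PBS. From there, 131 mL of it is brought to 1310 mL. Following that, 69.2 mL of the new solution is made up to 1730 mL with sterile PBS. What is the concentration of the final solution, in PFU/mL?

Overall dilution factor = 39.93 × 19.96 × 49.90 × 10 × 25 = 9.94 × 10⁶.
7.42 × 10⁶ PFU/mL / 9.94 × 10⁶ = 0.746 PFU/mL.

0.746 PFU/mL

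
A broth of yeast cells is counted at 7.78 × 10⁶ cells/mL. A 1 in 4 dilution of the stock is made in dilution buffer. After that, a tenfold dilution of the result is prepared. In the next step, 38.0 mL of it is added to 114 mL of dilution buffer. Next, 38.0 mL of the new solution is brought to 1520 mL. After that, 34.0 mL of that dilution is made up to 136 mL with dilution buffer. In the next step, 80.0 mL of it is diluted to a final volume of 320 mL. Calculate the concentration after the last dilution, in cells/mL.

76.0 cells/mL

Overall dilution factor = 4 × 10 × 4 × 40 × 4 × 4 = 1.02 × 10⁵.
7.78 × 10⁶ cells/mL / 1.02 × 10⁵ = 76.0 cells/mL.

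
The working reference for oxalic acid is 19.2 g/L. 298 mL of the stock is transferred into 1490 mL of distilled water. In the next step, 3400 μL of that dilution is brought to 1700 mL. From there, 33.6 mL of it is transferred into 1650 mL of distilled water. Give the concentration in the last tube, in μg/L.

Overall dilution factor = 6 × 500 × 50.11 = 1.50 × 10⁵.
19.2 g/L / 1.50 × 10⁵ = 1.28 × 10⁻⁴ g/L = 128 μg/L.

128 μg/L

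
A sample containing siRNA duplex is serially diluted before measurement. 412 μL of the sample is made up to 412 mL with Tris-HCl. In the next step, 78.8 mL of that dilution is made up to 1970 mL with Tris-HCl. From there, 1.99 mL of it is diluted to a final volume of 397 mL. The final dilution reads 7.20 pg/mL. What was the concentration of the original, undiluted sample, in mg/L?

35.9 mg/L

Overall dilution factor = 1000 × 25 × 199.5 = 4.99 × 10⁶.
Original = 7.20 pg/mL × 4.99 × 10⁶ = 3.59 × 10⁷ pg/mL = 35.9 mg/L.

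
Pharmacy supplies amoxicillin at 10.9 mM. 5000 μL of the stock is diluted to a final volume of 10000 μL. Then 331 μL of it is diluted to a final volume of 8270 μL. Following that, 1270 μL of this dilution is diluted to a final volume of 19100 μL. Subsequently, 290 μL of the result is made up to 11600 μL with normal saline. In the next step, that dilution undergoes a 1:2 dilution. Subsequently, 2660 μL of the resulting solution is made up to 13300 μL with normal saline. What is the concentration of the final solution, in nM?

Overall dilution factor = 2 × 24.98 × 15.04 × 40 × 2 × 5 = 3.01 × 10⁵.
10.9 mM / 3.01 × 10⁵ = 3.63 × 10⁻⁵ mM = 36.3 nM.

36.3 nM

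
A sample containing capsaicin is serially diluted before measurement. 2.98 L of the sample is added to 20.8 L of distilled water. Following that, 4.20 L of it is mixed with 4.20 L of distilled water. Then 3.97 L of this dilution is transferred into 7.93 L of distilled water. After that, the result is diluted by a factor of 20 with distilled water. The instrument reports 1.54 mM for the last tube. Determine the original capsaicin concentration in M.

Overall dilution factor = 7.980 × 2 × 2.997 × 20 = 957.
Original = 1.54 mM × 957 = 1473 mM = 1.47 M.

1.47 M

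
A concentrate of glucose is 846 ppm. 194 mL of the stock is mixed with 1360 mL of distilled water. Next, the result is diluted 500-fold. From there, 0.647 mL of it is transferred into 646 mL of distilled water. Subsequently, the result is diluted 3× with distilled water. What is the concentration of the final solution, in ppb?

Overall dilution factor = 8.010 × 500 × 999.5 × 3 = 1.20 × 10⁷.
846 ppm / 1.20 × 10⁷ = 7.04 × 10⁻⁵ ppm = 0.0704 ppb.

0.0704 ppb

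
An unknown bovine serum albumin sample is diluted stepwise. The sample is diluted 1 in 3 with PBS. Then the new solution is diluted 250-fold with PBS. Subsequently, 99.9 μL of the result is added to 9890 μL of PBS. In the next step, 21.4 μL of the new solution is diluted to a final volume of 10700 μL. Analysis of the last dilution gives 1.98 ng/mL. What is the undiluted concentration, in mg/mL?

Overall dilution factor = 3 × 250 × 100.00 × 500 = 3.75 × 10⁷.
Original = 1.98 ng/mL × 3.75 × 10⁷ = 7.42 × 10⁷ ng/mL = 74.2 mg/mL.

74.2 mg/mL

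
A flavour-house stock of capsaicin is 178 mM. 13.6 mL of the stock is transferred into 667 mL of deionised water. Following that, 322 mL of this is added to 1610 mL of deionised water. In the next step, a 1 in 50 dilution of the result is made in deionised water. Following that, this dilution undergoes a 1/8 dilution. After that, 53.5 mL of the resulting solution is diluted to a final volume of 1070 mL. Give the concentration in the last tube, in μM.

0.0741 μM

Overall dilution factor = 50.04 × 6 × 50 × 8 × 20 = 2.40 × 10⁶.
178 mM / 2.40 × 10⁶ = 7.41 × 10⁻⁵ mM = 0.0741 μM.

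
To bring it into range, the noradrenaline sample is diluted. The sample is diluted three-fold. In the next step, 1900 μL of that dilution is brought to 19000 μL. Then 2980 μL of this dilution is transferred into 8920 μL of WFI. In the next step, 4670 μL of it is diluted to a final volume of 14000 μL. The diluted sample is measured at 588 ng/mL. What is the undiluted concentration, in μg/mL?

Overall dilution factor = 3 × 10 × 3.993 × 2.998 = 359.
Original = 588 ng/mL × 359 = 2.11 × 10⁵ ng/mL = 211 μg/mL.

211 μg/mL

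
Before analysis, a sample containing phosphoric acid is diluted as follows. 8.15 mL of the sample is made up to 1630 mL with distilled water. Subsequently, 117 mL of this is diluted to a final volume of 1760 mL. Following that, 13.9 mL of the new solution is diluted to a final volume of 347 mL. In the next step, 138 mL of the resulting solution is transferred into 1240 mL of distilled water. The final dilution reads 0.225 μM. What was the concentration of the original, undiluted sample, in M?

Overall dilution factor = 200 × 15.04 × 24.96 × 9.986 = 7.50 × 10⁵.
Original = 0.225 μM × 7.50 × 10⁵ = 1.69 × 10⁵ μM = 0.169 M.

0.169 M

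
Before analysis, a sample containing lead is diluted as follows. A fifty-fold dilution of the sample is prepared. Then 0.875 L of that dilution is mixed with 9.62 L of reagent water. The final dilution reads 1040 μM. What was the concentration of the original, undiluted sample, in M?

Overall dilution factor = 50 × 11.99 = 600.
Original = 1040 μM × 600 = 6.24 × 10⁵ μM = 0.624 M.

0.624 M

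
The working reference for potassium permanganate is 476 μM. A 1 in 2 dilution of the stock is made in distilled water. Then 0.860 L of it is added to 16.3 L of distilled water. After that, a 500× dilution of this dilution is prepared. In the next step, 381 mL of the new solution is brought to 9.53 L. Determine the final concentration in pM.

Overall dilution factor = 2 × 19.95 × 500 × 25.01 = 4.99 × 10⁵.
476 μM / 4.99 × 10⁵ = 9.54 × 10⁻⁴ μM = 954 pM.

954 pM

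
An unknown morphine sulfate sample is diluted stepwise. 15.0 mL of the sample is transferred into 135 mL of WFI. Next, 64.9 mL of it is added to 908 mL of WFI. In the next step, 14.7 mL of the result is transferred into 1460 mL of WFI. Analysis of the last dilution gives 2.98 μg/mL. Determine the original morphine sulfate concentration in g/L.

44.8 g/L

Overall dilution factor = 10 × 14.99 × 100.3 = 1.50 × 10⁴.
Original = 2.98 μg/mL × 1.50 × 10⁴ = 4.48 × 10⁴ μg/mL = 44.8 g/L.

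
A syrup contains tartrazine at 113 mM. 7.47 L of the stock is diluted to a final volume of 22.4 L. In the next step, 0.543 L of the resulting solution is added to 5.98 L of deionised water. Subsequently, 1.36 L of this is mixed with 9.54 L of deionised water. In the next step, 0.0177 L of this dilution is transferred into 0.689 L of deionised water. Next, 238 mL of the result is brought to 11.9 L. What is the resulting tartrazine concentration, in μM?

0.196 μM

Overall dilution factor = 2.999 × 12.01 × 8.015 × 39.93 × 50 = 5.76 × 10⁵.
113 mM / 5.76 × 10⁵ = 1.96 × 10⁻⁴ mM = 0.196 μM.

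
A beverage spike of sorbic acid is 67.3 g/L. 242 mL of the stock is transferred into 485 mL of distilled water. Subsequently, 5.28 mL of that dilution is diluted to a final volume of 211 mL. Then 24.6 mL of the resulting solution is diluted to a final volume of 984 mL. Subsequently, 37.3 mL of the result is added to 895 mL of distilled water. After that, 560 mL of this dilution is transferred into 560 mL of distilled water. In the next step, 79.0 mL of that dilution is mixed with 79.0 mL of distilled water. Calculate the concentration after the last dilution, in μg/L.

Overall dilution factor = 3.004 × 39.96 × 40 × 24.99 × 2 × 2 = 4.80 × 10⁵.
67.3 g/L / 4.80 × 10⁵ = 1.40 × 10⁻⁴ g/L = 140 μg/L.

140 μg/L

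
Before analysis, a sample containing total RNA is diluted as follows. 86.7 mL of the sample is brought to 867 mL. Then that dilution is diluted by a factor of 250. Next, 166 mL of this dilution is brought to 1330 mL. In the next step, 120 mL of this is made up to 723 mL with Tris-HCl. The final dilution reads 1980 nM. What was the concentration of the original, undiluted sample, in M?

0.239 M

Overall dilution factor = 10 × 250 × 8.012 × 6.025 = 1.21 × 10⁵.
Original = 1980 nM × 1.21 × 10⁵ = 2.39 × 10⁸ nM = 0.239 M.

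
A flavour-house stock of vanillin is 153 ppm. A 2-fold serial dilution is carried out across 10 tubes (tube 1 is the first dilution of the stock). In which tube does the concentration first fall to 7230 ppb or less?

Tube n has concentration 153 ppm / 2ⁿ.
Need 2ⁿ ≥ 153 ppm / 7230 ppb = 21.2, so n ≥ 4.40.
First such tube: n = 5.

tube 5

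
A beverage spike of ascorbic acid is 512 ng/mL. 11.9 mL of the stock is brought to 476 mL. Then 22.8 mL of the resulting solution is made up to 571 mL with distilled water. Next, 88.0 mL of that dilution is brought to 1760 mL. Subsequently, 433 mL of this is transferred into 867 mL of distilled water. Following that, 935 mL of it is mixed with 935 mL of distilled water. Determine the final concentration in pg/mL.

4.26 pg/mL

Overall dilution factor = 40 × 25.04 × 20 × 3.002 × 2 = 1.20 × 10⁵.
512 ng/mL / 1.20 × 10⁵ = 4.26 × 10⁻³ ng/mL = 4.26 pg/mL.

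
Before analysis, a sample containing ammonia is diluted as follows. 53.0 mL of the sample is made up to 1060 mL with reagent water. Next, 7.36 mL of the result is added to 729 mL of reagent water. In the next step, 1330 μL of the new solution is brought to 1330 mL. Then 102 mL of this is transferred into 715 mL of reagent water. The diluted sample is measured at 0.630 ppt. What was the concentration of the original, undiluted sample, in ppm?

Overall dilution factor = 20 × 100.0 × 1000 × 8.010 = 1.60 × 10⁷.
Original = 0.630 ppt × 1.60 × 10⁷ = 1.01 × 10⁷ ppt = 10.1 ppm.

10.1 ppm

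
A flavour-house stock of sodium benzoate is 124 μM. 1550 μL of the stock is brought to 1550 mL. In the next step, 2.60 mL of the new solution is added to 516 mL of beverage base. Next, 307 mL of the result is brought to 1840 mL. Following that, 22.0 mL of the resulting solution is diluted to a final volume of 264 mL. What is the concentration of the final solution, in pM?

8.64 pM

Overall dilution factor = 1000 × 199.5 × 5.993 × 12 = 1.43 × 10⁷.
124 μM / 1.43 × 10⁷ = 8.64 × 10⁻⁶ μM = 8.64 pM.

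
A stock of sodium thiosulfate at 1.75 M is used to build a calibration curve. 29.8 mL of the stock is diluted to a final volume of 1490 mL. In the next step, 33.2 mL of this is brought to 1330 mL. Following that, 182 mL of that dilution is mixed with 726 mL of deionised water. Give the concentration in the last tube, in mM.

Overall dilution factor = 50 × 40.06 × 4.989 = 9993.
1.75 M / 9993 = 1.75 × 10⁻⁴ M = 0.175 mM.

0.175 mM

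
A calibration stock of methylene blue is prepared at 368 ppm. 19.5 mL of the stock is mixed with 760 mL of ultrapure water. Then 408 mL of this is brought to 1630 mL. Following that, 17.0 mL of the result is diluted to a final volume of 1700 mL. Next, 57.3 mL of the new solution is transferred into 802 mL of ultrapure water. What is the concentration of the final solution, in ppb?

1.54 ppb

Overall dilution factor = 39.97 × 3.995 × 100 × 15.00 = 2.39 × 10⁵.
368 ppm / 2.39 × 10⁵ = 1.54 × 10⁻³ ppm = 1.54 ppb.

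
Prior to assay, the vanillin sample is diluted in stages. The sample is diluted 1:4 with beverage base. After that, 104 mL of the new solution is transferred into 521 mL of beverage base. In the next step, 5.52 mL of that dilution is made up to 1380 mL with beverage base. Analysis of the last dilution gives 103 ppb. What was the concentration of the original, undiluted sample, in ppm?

619 ppm

Overall dilution factor = 4 × 6.010 × 250 = 6010.
Original = 103 ppb × 6010 = 6.19 × 10⁵ ppb = 619 ppm.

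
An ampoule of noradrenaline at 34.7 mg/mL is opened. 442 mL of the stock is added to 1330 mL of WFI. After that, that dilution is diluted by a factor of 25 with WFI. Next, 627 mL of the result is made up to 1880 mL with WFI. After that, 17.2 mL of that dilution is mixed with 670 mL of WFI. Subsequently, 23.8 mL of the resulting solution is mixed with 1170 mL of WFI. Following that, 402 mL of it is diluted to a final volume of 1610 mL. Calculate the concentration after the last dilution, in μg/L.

14.4 μg/L

Overall dilution factor = 4.009 × 25 × 2.998 × 39.95 × 50.16 × 4.005 = 2.41 × 10⁶.
34.7 mg/mL / 2.41 × 10⁶ = 1.44 × 10⁻⁵ mg/mL = 14.4 μg/L.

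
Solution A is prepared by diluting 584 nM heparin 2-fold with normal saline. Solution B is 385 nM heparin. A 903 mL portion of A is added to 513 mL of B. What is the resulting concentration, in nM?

326 nM

C_A = 584 nM / 2 = 292 nM.
C_mix = (C_A·V_A + C_B·V_B)/(V_A + V_B) = (292×903 + 385×513) / 1416 = 326 nM.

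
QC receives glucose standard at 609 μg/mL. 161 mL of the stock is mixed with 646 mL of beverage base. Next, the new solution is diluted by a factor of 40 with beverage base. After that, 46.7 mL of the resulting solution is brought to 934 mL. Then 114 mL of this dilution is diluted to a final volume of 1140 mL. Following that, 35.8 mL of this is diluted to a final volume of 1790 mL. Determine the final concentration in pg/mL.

Overall dilution factor = 5.012 × 40 × 20 × 10 × 50 = 2.00 × 10⁶.
609 μg/mL / 2.00 × 10⁶ = 3.04 × 10⁻⁴ μg/mL = 304 pg/mL.

304 pg/mL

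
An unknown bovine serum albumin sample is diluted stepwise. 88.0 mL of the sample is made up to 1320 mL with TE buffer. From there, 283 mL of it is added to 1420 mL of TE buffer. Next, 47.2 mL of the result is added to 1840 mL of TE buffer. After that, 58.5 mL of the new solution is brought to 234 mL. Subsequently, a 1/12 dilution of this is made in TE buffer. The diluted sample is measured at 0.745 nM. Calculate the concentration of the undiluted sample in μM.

Overall dilution factor = 15 × 6.018 × 39.98 × 4 × 12 = 1.73 × 10⁵.
Original = 0.745 nM × 1.73 × 10⁵ = 1.29 × 10⁵ nM = 129 μM.

129 μM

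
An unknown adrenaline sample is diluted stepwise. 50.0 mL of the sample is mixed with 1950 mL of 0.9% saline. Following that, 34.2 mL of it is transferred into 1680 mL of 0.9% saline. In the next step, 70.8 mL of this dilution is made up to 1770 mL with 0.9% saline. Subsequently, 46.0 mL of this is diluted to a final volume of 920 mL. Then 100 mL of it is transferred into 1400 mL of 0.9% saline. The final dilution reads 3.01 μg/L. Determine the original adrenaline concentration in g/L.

45.3 g/L

Overall dilution factor = 40 × 50.12 × 25 × 20 × 15 = 1.50 × 10⁷.
Original = 3.01 μg/L × 1.50 × 10⁷ = 4.53 × 10⁷ μg/L = 45.3 g/L.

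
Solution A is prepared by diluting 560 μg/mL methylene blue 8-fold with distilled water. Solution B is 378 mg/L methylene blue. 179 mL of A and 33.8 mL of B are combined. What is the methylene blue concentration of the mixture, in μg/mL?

119 μg/mL

C_A = 560 μg/mL / 8 = 70.0 μg/mL.
C_B = 378 mg/L = 378 μg/mL.
C_mix = (C_A·V_A + C_B·V_B)/(V_A + V_B) = (70.0×179 + 378×33.8) / 212.8 = 119 μg/mL.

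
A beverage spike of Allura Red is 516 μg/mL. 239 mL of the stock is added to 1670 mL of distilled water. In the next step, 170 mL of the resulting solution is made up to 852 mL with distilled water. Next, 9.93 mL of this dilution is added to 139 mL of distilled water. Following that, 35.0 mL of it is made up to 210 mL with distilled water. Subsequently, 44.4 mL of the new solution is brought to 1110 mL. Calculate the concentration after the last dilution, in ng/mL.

5.73 ng/mL

Overall dilution factor = 7.987 × 5.012 × 15.00 × 6 × 25 = 9.01 × 10⁴.
516 μg/mL / 9.01 × 10⁴ = 5.73 × 10⁻³ μg/mL = 5.73 ng/mL.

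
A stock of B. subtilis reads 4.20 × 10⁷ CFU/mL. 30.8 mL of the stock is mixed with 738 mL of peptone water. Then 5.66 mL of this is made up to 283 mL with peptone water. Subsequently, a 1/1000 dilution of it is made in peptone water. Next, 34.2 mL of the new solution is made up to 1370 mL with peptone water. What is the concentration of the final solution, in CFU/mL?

0.840 CFU/mL

Overall dilution factor = 24.96 × 50 × 1000 × 40.06 = 5.00 × 10⁷.
4.20 × 10⁷ CFU/mL / 5.00 × 10⁷ = 0.840 CFU/mL.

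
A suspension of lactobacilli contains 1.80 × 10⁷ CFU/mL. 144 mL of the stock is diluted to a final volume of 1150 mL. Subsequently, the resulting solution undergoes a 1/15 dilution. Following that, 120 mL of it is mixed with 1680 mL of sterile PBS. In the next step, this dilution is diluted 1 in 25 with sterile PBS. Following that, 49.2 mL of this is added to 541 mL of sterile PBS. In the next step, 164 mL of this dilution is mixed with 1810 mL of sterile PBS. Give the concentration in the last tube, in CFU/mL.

2.78 CFU/mL

Overall dilution factor = 7.986 × 15 × 15 × 25 × 12.00 × 12.04 = 6.49 × 10⁶.
1.80 × 10⁷ CFU/mL / 6.49 × 10⁶ = 2.78 CFU/mL.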